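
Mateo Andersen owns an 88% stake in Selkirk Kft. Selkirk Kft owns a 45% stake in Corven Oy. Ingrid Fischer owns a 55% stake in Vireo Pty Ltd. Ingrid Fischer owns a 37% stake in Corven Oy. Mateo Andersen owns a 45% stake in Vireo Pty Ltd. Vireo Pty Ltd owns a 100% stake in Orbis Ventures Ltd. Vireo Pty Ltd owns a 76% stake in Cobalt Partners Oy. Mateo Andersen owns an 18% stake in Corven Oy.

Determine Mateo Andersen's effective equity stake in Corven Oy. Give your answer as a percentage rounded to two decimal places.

Mateo reaches Corven along 2 paths.
Via Selkirk: 88% × 45% = 39.6%.
Direct stake: 18% = 18%.
Total: 39.6% + 18% = 57.6%.
Rounded: 57.60%.

57.60%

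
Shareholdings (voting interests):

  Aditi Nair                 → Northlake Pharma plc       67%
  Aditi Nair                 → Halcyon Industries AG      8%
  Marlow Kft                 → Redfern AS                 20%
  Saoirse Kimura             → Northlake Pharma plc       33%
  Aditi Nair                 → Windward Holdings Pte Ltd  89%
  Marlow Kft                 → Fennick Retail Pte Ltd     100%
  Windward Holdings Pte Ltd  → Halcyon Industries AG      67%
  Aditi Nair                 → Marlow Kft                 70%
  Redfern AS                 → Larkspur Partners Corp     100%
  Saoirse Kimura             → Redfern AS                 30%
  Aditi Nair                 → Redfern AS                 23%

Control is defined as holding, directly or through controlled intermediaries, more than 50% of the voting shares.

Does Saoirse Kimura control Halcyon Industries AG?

Saoirse's largest direct stake is 33% in Northlake, which does not meet the threshold, so Saoirse controls no company.
Neither Saoirse nor any entity Saoirse controls holds any voting interest in Halcyon.
So Saoirse does not control Halcyon.

No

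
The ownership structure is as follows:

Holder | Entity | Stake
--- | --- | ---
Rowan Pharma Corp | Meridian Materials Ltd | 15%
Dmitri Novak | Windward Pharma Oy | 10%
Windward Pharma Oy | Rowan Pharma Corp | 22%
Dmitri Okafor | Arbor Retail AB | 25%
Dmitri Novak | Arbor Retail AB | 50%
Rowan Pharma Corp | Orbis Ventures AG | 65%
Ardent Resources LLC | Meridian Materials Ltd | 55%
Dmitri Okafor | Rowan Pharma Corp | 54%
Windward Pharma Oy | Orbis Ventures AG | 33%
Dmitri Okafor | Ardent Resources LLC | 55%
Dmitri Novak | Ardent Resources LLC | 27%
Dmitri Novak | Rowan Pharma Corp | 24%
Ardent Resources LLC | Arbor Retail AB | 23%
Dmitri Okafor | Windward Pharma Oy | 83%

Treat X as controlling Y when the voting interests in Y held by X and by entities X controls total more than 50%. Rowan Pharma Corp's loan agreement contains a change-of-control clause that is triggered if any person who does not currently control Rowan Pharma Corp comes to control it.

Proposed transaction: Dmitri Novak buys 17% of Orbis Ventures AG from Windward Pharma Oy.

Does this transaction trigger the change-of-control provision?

The purchase adds only to Dmitri Novak's holdings (Windward's stake shrinks), so Dmitri Novak is the only person who could newly come to control Rowan.
Dmitri Novak's largest direct stake is 50% in Arbor, which does not meet the threshold, so Dmitri Novak controls no company.
In Rowan, Dmitri Novak's side holds only 24%, not > 50%.
So before the transaction, Dmitri Novak does not control Rowan.
After the purchase, Dmitri Novak holds 17% of Orbis directly, and Windward's stake falls to 16%.
Dmitri Novak's side now holds 17% of Orbis, not > 50%, so Dmitri Novak still does not control Orbis.
After the transaction, Dmitri Novak's side holds 24% of Rowan, not > 50%, so Dmitri Novak still does not control Rowan.
No new person acquires control, so the clause is not triggered.

No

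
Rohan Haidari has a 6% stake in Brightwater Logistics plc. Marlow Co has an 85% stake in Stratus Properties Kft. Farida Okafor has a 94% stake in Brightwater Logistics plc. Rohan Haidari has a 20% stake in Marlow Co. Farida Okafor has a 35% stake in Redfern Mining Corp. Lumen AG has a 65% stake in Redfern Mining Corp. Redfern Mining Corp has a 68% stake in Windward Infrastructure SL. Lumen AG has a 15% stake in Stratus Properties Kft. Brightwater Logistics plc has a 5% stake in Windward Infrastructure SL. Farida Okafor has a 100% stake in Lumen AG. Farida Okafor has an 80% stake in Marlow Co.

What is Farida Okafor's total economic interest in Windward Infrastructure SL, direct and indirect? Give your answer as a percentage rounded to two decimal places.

72.70%

Farida reaches Windward along 3 paths.
Via Brightwater: 94% × 5% = 4.7%.
Via Redfern: 35% × 68% = 23.8%.
Via Lumen → Redfern: 100% × 65% × 68% = 44.2%.
Total: 4.7% + 23.8% + 44.2% = 72.7%.
Rounded: 72.70%.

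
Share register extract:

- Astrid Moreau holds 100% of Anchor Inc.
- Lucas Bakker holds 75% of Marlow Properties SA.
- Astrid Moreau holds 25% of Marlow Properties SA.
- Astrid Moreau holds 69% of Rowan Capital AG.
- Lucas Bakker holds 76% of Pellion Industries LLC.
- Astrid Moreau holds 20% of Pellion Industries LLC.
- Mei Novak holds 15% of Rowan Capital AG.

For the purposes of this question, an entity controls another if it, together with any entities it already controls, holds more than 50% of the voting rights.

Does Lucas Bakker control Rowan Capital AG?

No

Lucas holds 76% of Pellion, so Lucas controls Pellion.
Lucas holds 75% of Marlow, so Lucas controls Marlow.
Neither Lucas nor any entity Lucas controls holds any voting interest in Rowan.
So Lucas does not control Rowan.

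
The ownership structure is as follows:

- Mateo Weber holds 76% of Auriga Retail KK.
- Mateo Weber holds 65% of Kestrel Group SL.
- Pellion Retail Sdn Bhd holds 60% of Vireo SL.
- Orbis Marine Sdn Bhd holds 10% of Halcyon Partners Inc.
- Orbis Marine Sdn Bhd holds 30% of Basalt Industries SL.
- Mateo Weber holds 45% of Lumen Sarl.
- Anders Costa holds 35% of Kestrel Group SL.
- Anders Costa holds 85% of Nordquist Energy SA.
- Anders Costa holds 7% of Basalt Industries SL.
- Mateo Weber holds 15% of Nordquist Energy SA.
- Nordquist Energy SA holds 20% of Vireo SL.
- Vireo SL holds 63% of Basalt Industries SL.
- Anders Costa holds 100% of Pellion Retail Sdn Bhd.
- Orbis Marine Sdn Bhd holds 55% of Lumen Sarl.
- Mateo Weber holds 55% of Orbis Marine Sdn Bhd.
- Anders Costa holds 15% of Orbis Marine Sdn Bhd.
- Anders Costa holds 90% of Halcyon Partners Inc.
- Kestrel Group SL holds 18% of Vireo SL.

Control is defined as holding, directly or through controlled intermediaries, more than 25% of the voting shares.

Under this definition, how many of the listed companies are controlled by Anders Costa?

6

Anders holds 35% of Kestrel, so Anders controls Kestrel.
Anders holds 100% of Pellion, so Anders controls Pellion.
Anders holds 85% of Nordquist, so Anders controls Nordquist.
Kestrel and Nordquist and Pellion together hold 18% + 20% + 60% = 98% of Vireo, so Anders controls Vireo.
Anders and Vireo together hold 7% + 63% = 70% of Basalt, so Anders controls Basalt.
Anders holds 90% of Halcyon, so Anders controls Halcyon.
No other company's threshold is met.
Anders controls 6 companies.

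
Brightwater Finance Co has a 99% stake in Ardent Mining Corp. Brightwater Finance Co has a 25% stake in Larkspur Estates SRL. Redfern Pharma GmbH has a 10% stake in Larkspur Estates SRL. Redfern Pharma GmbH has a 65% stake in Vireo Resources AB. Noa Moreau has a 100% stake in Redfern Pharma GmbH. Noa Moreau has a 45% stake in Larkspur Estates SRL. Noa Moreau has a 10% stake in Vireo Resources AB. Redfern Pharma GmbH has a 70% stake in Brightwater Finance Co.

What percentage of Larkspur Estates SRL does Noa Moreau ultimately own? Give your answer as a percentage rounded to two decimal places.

72.50%

Noa reaches Larkspur along 3 paths.
Via Redfern: 100% × 10% = 10%.
Via Redfern → Brightwater: 100% × 70% × 25% = 17.5%.
Direct stake: 45% = 45%.
Total: 10% + 17.5% + 45% = 72.5%.
Rounded: 72.50%.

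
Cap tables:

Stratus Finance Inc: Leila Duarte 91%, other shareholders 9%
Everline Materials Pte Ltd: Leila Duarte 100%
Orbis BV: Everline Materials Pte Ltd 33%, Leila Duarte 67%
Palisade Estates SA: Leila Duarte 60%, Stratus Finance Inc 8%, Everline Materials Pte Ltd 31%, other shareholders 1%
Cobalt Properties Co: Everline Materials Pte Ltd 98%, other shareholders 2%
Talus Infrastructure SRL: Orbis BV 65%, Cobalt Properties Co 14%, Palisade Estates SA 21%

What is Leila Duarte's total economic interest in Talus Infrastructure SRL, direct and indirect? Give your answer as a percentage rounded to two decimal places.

Leila reaches Talus along 6 paths.
Via Everline → Orbis: 100% × 33% × 65% = 21.45%.
Via Orbis: 67% × 65% = 43.55%.
Via Everline → Cobalt: 100% × 98% × 14% = 13.72%.
Via Palisade: 60% × 21% = 12.6%.
Via Stratus → Palisade: 91% × 8% × 21% = 1.5288%.
Via Everline → Palisade: 100% × 31% × 21% = 6.51%.
Total: 21.45% + 43.55% + 13.72% + 12.6% + 1.5288% + 6.51% = 99.3588%.
Rounded: 99.36%.

99.36%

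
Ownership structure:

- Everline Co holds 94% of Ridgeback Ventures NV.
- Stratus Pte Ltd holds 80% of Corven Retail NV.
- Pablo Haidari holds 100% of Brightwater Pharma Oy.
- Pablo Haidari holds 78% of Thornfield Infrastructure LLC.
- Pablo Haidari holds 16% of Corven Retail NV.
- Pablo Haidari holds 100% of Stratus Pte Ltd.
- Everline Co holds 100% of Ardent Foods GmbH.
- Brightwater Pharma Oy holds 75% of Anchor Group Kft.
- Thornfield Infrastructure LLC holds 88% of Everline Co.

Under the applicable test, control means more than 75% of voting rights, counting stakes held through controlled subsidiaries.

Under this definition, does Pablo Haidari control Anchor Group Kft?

No

Pablo holds 78% of Thornfield, so Pablo controls Thornfield.
Pablo holds 100% of Stratus, so Pablo controls Stratus.
Thornfield holds 88% of Everline, so Pablo controls Everline.
Stratus and Pablo together hold 80% + 16% = 96% of Corven, so Pablo controls Corven.
Everline holds 100% of Ardent, so Pablo controls Ardent.
Pablo holds 100% of Brightwater, so Pablo controls Brightwater.
Everline holds 94% of Ridgeback, so Pablo controls Ridgeback.
In Anchor, Pablo's side holds only 75%, not > 75%.
So Pablo does not control Anchor.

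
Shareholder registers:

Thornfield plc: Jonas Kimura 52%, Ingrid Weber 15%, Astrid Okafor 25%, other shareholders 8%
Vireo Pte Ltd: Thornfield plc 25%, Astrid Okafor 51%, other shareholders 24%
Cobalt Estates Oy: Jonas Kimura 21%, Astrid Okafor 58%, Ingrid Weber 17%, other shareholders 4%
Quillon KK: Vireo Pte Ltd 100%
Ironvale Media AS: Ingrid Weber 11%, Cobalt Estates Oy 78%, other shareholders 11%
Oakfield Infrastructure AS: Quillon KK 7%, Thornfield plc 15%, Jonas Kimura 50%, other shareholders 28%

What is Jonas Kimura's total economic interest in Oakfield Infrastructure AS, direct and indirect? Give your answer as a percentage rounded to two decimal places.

Jonas reaches Oakfield along 3 paths.
Via Thornfield → Vireo → Quillon: 52% × 25% × 100% × 7% = 0.91%.
Via Thornfield: 52% × 15% = 7.8%.
Direct stake: 50% = 50%.
Total: 0.91% + 7.8% + 50% = 58.71%.

58.71%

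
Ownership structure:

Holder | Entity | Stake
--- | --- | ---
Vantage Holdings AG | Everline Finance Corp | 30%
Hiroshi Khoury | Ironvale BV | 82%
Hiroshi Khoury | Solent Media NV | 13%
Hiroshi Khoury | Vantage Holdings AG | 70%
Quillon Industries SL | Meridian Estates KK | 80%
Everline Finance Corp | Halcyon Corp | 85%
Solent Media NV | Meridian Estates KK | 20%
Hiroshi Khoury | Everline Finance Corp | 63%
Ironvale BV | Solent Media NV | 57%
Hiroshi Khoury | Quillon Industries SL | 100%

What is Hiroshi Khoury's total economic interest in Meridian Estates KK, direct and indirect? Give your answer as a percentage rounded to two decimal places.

Hiroshi reaches Meridian along 3 paths.
Via Quillon: 100% × 80% = 80%.
Via Ironvale → Solent: 82% × 57% × 20% = 9.348%.
Via Solent: 13% × 20% = 2.6%.
Total: 80% + 9.348% + 2.6% = 91.948%.
Rounded: 91.95%.

91.95%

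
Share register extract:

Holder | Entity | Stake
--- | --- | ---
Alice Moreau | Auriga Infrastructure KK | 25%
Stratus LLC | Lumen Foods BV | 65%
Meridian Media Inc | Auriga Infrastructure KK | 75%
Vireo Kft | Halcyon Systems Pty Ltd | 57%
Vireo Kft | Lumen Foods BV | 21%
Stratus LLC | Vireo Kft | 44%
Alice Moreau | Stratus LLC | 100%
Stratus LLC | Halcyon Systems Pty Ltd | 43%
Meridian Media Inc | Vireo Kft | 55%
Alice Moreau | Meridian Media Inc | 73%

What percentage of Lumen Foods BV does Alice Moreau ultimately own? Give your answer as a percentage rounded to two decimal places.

Alice reaches Lumen along 3 paths.
Via Stratus: 100% × 65% = 65%.
Via Meridian → Vireo: 73% × 55% × 21% = 8.4315%.
Via Stratus → Vireo: 100% × 44% × 21% = 9.24%.
Total: 65% + 8.4315% + 9.24% = 82.6715%.
Rounded: 82.67%.

82.67%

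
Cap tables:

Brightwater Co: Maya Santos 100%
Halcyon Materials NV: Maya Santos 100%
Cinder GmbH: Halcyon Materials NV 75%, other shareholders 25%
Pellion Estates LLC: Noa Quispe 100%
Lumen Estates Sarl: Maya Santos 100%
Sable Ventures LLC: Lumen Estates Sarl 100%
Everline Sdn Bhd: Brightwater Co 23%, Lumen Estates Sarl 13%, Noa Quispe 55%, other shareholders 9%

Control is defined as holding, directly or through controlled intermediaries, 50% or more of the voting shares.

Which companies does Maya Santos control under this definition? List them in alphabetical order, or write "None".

Brightwater Co, Cinder GmbH, Halcyon Materials NV, Lumen Estates Sarl, Sable Ventures LLC

Maya holds 100% of Brightwater, so Maya controls Brightwater.
Maya holds 100% of Halcyon, so Maya controls Halcyon.
Halcyon holds 75% of Cinder, so Maya controls Cinder.
Maya holds 100% of Lumen, so Maya controls Lumen.
Lumen holds 100% of Sable, so Maya controls Sable.
No other company's threshold is met.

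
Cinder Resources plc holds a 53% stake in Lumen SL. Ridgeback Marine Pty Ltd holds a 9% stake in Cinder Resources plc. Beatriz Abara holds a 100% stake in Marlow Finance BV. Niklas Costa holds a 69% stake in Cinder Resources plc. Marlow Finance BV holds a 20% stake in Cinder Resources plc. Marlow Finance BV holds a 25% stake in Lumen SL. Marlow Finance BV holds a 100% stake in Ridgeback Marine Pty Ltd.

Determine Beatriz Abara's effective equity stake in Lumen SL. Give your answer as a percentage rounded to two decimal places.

Beatriz reaches Lumen along 3 paths.
Via Marlow → Cinder: 100% × 20% × 53% = 10.6%.
Via Marlow → Ridgeback → Cinder: 100% × 100% × 9% × 53% = 4.77%.
Via Marlow: 100% × 25% = 25%.
Total: 10.6% + 4.77% + 25% = 40.37%.

40.37%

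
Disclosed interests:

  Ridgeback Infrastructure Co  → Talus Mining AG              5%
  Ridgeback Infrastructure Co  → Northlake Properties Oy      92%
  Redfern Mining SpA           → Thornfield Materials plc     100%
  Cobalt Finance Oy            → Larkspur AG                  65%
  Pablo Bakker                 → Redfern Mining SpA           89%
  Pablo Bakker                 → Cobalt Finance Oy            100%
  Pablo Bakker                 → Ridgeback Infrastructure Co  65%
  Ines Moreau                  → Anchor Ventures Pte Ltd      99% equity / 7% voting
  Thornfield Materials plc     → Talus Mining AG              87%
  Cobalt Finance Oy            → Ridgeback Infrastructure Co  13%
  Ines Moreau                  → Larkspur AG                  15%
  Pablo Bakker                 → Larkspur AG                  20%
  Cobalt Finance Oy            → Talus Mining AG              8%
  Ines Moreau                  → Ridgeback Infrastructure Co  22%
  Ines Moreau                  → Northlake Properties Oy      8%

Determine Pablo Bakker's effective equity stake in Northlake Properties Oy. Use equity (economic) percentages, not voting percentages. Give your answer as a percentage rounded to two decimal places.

Pablo reaches Northlake along 2 paths.
Via Ridgeback: 65% × 92% = 59.8%.
Via Cobalt → Ridgeback: 100% × 13% × 92% = 11.96%.
Total: 59.8% + 11.96% = 71.76%.

71.76%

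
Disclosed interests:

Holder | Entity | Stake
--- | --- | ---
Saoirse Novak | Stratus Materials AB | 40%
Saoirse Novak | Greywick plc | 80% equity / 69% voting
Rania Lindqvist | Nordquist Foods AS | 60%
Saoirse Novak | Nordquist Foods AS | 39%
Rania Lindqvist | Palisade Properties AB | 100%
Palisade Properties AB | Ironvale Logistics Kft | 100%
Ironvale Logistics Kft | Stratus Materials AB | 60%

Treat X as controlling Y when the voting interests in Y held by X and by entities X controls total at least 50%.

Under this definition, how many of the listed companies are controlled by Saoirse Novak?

Saoirse holds 69% of Greywick, so Saoirse controls Greywick.
No other company's threshold is met.
Saoirse controls 1 company.

1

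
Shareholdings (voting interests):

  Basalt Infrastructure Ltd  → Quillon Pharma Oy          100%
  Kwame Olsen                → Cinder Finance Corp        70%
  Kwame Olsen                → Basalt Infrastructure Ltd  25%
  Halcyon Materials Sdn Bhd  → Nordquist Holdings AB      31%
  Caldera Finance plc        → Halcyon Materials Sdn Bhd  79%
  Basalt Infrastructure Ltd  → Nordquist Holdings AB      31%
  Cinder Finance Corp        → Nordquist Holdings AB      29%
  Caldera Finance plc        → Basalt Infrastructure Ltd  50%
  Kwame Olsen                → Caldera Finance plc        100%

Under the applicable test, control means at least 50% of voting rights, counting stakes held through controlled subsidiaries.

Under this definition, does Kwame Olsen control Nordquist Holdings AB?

Yes

Kwame holds 100% of Caldera, so Kwame controls Caldera.
Kwame and Caldera together hold 25% + 50% = 75% of Basalt, so Kwame controls Basalt.
Kwame holds 70% of Cinder, so Kwame controls Cinder.
Caldera holds 79% of Halcyon, so Kwame controls Halcyon.
Cinder and Halcyon and Basalt together hold 29% + 31% + 31% = 91% of Nordquist, so Kwame controls Nordquist.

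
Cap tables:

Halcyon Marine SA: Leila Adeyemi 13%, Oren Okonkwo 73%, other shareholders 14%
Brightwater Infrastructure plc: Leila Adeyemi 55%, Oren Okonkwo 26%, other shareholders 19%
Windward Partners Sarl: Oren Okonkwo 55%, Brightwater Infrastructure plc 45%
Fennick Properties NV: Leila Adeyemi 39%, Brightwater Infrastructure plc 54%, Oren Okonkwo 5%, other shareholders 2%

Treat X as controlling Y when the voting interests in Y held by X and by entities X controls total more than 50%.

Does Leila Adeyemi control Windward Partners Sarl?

Leila holds 55% of Brightwater, so Leila controls Brightwater.
Leila and Brightwater together hold 39% + 54% = 93% of Fennick, so Leila controls Fennick.
In Windward, Leila's side holds only 45%, not > 50%.
So Leila does not control Windward.

No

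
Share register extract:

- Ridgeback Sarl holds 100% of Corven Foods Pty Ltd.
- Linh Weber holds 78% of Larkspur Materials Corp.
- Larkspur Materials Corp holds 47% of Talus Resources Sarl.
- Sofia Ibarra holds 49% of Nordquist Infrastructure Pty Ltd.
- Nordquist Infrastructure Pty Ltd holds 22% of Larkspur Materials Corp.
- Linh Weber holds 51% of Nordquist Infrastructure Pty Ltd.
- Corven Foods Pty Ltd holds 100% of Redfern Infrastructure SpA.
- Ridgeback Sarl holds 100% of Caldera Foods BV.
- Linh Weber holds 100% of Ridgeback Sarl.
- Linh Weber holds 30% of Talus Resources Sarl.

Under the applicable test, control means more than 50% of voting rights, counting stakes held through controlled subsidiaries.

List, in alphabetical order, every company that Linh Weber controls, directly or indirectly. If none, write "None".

Linh holds 100% of Ridgeback, so Linh controls Ridgeback.
Linh holds 51% of Nordquist, so Linh controls Nordquist.
Nordquist and Linh together hold 22% + 78% = 100% of Larkspur, so Linh controls Larkspur.
Larkspur and Linh together hold 47% + 30% = 77% of Talus, so Linh controls Talus.
Ridgeback holds 100% of Corven, so Linh controls Corven.
Corven holds 100% of Redfern, so Linh controls Redfern.
Ridgeback holds 100% of Caldera, so Linh controls Caldera.

Caldera Foods BV, Corven Foods Pty Ltd, Larkspur Materials Corp, Nordquist Infrastructure Pty Ltd, Redfern Infrastructure SpA, Ridgeback Sarl, Talus Resources Sarl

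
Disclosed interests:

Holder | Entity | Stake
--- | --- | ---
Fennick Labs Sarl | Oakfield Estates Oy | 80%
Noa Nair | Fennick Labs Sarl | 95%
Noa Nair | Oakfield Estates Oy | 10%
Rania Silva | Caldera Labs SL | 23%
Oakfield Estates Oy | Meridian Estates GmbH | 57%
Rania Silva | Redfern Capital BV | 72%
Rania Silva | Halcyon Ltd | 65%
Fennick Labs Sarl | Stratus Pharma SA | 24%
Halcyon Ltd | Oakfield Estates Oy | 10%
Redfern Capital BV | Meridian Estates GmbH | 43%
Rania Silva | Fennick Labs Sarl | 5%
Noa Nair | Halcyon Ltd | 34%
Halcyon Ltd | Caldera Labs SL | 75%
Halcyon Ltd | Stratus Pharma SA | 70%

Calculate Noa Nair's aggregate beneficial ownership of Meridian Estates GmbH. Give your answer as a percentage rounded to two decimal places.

Noa reaches Meridian along 3 paths.
Via Halcyon → Oakfield: 34% × 10% × 57% = 1.938%.
Via Fennick → Oakfield: 95% × 80% × 57% = 43.32%.
Via Oakfield: 10% × 57% = 5.7%.
Total: 1.938% + 43.32% + 5.7% = 50.958%.
Rounded: 50.96%.

50.96%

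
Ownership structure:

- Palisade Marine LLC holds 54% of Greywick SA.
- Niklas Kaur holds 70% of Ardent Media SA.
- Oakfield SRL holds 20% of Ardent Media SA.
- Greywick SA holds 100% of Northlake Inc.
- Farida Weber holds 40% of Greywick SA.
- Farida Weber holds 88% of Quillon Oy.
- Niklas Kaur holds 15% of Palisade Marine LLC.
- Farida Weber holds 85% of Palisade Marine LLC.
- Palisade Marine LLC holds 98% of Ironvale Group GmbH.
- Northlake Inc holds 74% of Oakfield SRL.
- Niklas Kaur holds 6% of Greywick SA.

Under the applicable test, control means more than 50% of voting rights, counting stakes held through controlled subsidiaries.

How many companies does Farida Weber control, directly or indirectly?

6

Farida holds 85% of Palisade, so Farida controls Palisade.
Farida and Palisade together hold 40% + 54% = 94% of Greywick, so Farida controls Greywick.
Palisade holds 98% of Ironvale, so Farida controls Ironvale.
Greywick holds 100% of Northlake, so Farida controls Northlake.
Farida holds 88% of Quillon, so Farida controls Quillon.
Northlake holds 74% of Oakfield, so Farida controls Oakfield.
No other company's threshold is met.
Farida controls 6 companies.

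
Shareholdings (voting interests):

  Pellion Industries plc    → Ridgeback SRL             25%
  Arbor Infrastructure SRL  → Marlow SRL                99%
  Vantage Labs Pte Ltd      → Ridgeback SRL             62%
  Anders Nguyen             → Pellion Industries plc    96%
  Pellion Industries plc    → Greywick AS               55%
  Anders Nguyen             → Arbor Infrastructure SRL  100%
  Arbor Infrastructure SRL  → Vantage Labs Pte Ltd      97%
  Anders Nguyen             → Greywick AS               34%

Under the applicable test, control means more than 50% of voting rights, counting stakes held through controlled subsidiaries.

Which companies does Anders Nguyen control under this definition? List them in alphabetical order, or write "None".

Arbor Infrastructure SRL, Greywick AS, Marlow SRL, Pellion Industries plc, Ridgeback SRL, Vantage Labs Pte Ltd

Anders holds 100% of Arbor, so Anders controls Arbor.
Anders holds 96% of Pellion, so Anders controls Pellion.
Arbor holds 97% of Vantage, so Anders controls Vantage.
Vantage and Pellion together hold 62% + 25% = 87% of Ridgeback, so Anders controls Ridgeback.
Pellion and Anders together hold 55% + 34% = 89% of Greywick, so Anders controls Greywick.
Arbor holds 99% of Marlow, so Anders controls Marlow.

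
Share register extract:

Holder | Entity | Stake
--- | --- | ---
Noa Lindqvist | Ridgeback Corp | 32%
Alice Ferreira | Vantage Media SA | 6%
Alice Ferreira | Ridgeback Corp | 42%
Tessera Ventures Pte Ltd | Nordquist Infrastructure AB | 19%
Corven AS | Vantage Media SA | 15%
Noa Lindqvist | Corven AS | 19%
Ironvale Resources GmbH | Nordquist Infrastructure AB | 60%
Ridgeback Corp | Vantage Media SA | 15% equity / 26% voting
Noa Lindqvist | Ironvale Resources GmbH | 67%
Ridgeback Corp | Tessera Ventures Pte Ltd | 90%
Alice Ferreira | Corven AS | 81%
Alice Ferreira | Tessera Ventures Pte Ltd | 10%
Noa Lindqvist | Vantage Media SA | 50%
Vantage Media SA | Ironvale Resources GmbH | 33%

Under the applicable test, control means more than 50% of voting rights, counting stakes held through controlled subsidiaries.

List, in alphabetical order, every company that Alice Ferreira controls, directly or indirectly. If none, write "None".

Corven AS

Alice holds 81% of Corven, so Alice controls Corven.
No other company's threshold is met.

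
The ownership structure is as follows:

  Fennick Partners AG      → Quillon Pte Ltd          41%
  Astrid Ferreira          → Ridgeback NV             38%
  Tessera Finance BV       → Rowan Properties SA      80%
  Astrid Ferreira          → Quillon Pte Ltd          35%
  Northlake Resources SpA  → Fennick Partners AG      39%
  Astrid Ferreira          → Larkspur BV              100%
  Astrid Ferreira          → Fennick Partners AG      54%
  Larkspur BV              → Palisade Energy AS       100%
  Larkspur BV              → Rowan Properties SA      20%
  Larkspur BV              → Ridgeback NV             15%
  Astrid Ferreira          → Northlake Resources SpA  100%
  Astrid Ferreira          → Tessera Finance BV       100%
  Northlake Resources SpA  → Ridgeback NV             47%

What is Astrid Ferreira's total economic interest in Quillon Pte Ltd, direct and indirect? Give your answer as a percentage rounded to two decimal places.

73.13%

Astrid reaches Quillon along 3 paths.
Via Fennick: 54% × 41% = 22.14%.
Via Northlake → Fennick: 100% × 39% × 41% = 15.99%.
Direct stake: 35% = 35%.
Total: 22.14% + 15.99% + 35% = 73.13%.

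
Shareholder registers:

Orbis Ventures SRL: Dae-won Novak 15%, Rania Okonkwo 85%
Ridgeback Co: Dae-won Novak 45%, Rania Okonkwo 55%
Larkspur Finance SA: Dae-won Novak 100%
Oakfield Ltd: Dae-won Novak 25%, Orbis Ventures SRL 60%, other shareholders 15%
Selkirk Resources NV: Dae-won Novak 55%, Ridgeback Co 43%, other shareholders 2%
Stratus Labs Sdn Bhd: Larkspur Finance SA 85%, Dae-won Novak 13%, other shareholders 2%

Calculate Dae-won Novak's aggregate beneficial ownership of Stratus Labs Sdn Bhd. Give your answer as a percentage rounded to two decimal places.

98.00%

Dae-won reaches Stratus along 2 paths.
Via Larkspur: 100% × 85% = 85%.
Direct stake: 13% = 13%.
Total: 85% + 13% = 98%.
Rounded: 98.00%.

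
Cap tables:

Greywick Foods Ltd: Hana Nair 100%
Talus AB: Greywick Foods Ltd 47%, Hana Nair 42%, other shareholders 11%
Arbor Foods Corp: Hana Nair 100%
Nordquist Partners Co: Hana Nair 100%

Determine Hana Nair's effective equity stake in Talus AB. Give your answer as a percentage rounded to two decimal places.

Hana reaches Talus along 2 paths.
Via Greywick: 100% × 47% = 47%.
Direct stake: 42% = 42%.
Total: 47% + 42% = 89%.
Rounded: 89.00%.

89.00%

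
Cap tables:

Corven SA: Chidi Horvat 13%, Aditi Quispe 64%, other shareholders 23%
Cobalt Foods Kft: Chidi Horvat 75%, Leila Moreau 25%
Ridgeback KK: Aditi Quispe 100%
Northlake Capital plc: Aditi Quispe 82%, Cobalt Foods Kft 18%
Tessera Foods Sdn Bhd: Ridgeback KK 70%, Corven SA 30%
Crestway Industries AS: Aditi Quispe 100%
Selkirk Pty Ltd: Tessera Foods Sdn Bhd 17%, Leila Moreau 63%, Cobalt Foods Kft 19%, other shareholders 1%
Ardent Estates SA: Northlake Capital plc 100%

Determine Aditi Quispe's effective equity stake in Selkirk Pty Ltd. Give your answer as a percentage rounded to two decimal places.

Aditi reaches Selkirk along 2 paths.
Via Ridgeback → Tessera: 100% × 70% × 17% = 11.9%.
Via Corven → Tessera: 64% × 30% × 17% = 3.264%.
Total: 11.9% + 3.264% = 15.164%.
Rounded: 15.16%.

15.16%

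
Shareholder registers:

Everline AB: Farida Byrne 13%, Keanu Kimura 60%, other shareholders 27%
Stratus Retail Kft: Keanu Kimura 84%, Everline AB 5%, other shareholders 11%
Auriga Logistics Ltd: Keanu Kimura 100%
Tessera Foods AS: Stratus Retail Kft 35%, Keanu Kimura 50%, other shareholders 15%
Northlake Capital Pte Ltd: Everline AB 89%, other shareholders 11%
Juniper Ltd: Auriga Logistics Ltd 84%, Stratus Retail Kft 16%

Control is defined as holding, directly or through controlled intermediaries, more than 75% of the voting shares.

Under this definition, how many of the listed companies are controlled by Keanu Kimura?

Keanu holds 84% of Stratus, so Keanu controls Stratus.
Keanu holds 100% of Auriga, so Keanu controls Auriga.
Stratus and Keanu together hold 35% + 50% = 85% of Tessera, so Keanu controls Tessera.
Auriga and Stratus together hold 84% + 16% = 100% of Juniper, so Keanu controls Juniper.
No other company's threshold is met.
Keanu controls 4 companies.

4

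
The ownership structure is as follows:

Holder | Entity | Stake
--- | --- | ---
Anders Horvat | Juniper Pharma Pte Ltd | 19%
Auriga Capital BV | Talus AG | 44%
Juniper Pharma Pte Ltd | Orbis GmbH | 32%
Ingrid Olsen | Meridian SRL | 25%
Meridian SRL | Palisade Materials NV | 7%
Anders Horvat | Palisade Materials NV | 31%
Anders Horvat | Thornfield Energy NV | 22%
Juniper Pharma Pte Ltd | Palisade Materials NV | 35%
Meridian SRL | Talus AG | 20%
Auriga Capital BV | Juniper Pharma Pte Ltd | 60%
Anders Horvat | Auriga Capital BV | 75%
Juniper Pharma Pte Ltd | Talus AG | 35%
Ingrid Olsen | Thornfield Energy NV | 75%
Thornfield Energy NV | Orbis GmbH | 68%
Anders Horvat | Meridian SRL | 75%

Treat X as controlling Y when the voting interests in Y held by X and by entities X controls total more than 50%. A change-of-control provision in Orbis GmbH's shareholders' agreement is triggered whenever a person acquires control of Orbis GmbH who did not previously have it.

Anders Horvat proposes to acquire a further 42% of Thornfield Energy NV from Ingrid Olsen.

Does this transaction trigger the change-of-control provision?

Yes

The purchase adds only to Anders's holdings (Ingrid's stake shrinks), so Anders is the only person who could newly come to control Orbis.
Anders holds 75% of Meridian, so Anders controls Meridian.
Anders holds 75% of Auriga, so Anders controls Auriga.
Auriga and Anders together hold 60% + 19% = 79% of Juniper, so Anders controls Juniper.
Juniper and Anders and Meridian together hold 35% + 31% + 7% = 73% of Palisade, so Anders controls Palisade.
Auriga and Meridian and Juniper together hold 44% + 20% + 35% = 99% of Talus, so Anders controls Talus.
In Orbis, Anders's side holds only 32%, not > 50%.
So before the transaction, Anders does not control Orbis.
After the purchase, Anders's direct stake in Thornfield rises to 22% + 42% = 64%, and Ingrid's stake falls to 33%.
Anders holds 64% of Thornfield, so Anders controls Thornfield.
Juniper and Thornfield together hold 32% + 68% = 100% of Orbis, so Anders controls Orbis.
Anders did not control Orbis before and does after, so the clause is triggered.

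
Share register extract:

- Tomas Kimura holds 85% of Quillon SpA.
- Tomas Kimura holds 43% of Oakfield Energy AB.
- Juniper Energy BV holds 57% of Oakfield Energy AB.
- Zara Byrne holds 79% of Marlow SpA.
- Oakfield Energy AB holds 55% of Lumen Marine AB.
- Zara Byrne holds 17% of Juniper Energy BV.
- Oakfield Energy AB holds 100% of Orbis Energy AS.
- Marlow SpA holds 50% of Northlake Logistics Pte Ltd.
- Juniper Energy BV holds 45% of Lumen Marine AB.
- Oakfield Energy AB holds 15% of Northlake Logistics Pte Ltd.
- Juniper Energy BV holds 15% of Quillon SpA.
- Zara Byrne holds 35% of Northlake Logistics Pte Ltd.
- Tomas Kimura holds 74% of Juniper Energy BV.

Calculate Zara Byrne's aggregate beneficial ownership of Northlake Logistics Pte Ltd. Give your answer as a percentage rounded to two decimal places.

Zara reaches Northlake along 3 paths.
Direct stake: 35% = 35%.
Via Marlow: 79% × 50% = 39.5%.
Via Juniper → Oakfield: 17% × 57% × 15% = 1.4535%.
Total: 35% + 39.5% + 1.4535% = 75.9535%.
Rounded: 75.95%.

75.95%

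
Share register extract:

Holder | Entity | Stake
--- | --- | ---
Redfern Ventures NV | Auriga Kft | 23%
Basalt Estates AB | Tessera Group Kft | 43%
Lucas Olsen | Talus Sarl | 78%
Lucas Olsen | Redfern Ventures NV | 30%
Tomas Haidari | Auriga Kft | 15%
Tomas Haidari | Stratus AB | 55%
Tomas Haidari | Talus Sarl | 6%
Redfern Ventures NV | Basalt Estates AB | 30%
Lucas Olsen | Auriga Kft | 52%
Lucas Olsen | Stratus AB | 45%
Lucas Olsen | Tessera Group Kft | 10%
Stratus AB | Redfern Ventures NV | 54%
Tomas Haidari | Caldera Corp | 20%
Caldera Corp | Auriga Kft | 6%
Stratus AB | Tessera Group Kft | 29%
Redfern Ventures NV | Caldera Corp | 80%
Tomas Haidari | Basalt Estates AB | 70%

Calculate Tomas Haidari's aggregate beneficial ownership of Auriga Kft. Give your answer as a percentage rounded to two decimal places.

Tomas reaches Auriga along 4 paths.
Via Stratus → Redfern → Caldera: 55% × 54% × 80% × 6% = 1.4256%.
Via Caldera: 20% × 6% = 1.2%.
Direct stake: 15% = 15%.
Via Stratus → Redfern: 55% × 54% × 23% = 6.831%.
Total: 1.4256% + 1.2% + 15% + 6.831% = 24.4566%.
Rounded: 24.46%.

24.46%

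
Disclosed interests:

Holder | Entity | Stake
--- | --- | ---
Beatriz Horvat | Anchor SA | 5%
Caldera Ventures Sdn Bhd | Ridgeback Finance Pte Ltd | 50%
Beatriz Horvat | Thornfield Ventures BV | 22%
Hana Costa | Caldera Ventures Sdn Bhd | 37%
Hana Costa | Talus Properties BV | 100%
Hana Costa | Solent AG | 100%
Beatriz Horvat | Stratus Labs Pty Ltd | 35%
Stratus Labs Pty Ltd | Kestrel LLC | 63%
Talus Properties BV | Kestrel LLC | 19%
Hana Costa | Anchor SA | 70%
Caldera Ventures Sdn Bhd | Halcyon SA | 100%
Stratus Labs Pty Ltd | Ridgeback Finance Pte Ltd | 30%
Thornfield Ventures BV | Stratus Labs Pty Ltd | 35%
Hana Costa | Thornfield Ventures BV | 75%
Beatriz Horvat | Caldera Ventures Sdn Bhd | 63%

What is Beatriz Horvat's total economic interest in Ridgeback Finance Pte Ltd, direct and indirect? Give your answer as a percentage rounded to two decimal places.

44.31%

Beatriz reaches Ridgeback along 3 paths.
Via Thornfield → Stratus: 22% × 35% × 30% = 2.31%.
Via Stratus: 35% × 30% = 10.5%.
Via Caldera: 63% × 50% = 31.5%.
Total: 2.31% + 10.5% + 31.5% = 44.31%.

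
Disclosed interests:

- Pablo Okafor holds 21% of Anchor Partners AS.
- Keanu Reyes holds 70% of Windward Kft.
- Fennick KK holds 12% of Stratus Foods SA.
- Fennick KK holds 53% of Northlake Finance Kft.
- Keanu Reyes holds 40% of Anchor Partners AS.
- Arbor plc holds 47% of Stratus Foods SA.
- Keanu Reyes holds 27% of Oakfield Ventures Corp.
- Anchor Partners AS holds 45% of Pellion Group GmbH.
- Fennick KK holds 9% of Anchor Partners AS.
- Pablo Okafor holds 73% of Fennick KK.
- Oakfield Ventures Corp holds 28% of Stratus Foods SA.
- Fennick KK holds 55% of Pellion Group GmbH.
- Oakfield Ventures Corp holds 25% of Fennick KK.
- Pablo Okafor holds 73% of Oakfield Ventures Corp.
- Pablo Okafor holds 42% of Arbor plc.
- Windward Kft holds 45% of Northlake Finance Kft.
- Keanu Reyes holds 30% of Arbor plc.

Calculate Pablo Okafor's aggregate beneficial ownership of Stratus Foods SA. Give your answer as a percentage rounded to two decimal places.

51.13%

Pablo reaches Stratus along 4 paths.
Via Oakfield: 73% × 28% = 20.44%.
Via Arbor: 42% × 47% = 19.74%.
Via Fennick: 73% × 12% = 8.76%.
Via Oakfield → Fennick: 73% × 25% × 12% = 2.19%.
Total: 20.44% + 19.74% + 8.76% + 2.19% = 51.13%.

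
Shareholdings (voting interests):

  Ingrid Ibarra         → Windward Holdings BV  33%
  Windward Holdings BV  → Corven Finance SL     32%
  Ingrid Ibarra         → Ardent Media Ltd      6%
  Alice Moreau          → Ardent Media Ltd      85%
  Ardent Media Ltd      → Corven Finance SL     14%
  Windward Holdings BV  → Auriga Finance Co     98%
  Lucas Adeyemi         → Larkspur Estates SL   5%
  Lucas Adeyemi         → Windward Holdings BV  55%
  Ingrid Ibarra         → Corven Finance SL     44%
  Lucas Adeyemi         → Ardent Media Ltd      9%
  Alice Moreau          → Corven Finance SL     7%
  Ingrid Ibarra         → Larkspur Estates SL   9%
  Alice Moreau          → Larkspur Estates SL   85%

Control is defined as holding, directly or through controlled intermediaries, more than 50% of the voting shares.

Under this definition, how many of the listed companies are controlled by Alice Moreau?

Alice holds 85% of Ardent, so Alice controls Ardent.
Alice holds 85% of Larkspur, so Alice controls Larkspur.
No other company's threshold is met.
Alice controls 2 companies.

2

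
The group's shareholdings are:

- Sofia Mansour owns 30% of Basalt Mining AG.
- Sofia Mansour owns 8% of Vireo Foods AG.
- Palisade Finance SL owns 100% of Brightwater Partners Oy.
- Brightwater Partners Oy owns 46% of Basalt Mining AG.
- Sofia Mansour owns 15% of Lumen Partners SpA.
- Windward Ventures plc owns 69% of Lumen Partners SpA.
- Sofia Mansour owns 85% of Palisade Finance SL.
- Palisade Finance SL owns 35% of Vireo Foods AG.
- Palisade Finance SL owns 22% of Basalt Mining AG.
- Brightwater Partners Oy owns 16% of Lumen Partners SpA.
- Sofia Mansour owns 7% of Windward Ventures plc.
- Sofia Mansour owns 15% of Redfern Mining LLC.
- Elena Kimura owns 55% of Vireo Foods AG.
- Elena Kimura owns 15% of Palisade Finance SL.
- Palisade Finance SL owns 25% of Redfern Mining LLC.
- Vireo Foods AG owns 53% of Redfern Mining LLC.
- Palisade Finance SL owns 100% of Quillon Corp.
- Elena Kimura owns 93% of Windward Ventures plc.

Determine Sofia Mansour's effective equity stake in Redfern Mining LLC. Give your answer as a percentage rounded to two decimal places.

Sofia reaches Redfern along 4 paths.
Via Vireo: 8% × 53% = 4.24%.
Via Palisade → Vireo: 85% × 35% × 53% = 15.7675%.
Via Palisade: 85% × 25% = 21.25%.
Direct stake: 15% = 15%.
Total: 4.24% + 15.7675% + 21.25% + 15% = 56.2575%.
Rounded: 56.26%.

56.26%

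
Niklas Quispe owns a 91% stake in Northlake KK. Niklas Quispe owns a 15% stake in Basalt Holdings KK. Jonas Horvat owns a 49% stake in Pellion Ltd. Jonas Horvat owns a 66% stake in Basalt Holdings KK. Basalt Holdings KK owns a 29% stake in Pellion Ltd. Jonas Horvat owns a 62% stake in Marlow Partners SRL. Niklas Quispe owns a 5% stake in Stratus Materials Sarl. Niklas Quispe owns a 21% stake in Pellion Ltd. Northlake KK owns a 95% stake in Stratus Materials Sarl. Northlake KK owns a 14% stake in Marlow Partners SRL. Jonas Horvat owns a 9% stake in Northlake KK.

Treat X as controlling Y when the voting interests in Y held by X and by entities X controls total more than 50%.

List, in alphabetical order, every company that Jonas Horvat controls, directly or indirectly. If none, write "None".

Jonas holds 66% of Basalt, so Jonas controls Basalt.
Basalt and Jonas together hold 29% + 49% = 78% of Pellion, so Jonas controls Pellion.
Jonas holds 62% of Marlow, so Jonas controls Marlow.
No other company's threshold is met.

Basalt Holdings KK, Marlow Partners SRL, Pellion Ltd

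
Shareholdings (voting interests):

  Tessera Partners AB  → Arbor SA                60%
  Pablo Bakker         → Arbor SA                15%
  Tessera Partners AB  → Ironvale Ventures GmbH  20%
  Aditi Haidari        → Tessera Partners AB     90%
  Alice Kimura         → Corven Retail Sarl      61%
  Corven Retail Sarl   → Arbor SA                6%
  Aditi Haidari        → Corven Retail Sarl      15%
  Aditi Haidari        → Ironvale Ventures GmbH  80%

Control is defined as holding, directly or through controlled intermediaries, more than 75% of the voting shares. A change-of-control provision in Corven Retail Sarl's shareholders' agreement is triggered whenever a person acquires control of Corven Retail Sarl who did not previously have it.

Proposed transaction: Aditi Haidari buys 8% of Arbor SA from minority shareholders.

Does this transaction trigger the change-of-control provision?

No

The purchase changes only Aditi's holdings, so Aditi is the only person who could newly come to control Corven.
Aditi holds 90% of Tessera, so Aditi controls Tessera.
Aditi and Tessera together hold 80% + 20% = 100% of Ironvale, so Aditi controls Ironvale.
In Corven, Aditi's side holds only 15%, not > 75%.
So before the transaction, Aditi does not control Corven.
After the purchase, Aditi holds 8% of Arbor directly.
Aditi's side now holds 60% + 8% = 68% of Arbor, not > 75%, so Aditi still does not control Arbor.
After the transaction, Aditi's side holds 15% of Corven, not > 75%, so Aditi still does not control Corven.
No new person acquires control, so the clause is not triggered.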